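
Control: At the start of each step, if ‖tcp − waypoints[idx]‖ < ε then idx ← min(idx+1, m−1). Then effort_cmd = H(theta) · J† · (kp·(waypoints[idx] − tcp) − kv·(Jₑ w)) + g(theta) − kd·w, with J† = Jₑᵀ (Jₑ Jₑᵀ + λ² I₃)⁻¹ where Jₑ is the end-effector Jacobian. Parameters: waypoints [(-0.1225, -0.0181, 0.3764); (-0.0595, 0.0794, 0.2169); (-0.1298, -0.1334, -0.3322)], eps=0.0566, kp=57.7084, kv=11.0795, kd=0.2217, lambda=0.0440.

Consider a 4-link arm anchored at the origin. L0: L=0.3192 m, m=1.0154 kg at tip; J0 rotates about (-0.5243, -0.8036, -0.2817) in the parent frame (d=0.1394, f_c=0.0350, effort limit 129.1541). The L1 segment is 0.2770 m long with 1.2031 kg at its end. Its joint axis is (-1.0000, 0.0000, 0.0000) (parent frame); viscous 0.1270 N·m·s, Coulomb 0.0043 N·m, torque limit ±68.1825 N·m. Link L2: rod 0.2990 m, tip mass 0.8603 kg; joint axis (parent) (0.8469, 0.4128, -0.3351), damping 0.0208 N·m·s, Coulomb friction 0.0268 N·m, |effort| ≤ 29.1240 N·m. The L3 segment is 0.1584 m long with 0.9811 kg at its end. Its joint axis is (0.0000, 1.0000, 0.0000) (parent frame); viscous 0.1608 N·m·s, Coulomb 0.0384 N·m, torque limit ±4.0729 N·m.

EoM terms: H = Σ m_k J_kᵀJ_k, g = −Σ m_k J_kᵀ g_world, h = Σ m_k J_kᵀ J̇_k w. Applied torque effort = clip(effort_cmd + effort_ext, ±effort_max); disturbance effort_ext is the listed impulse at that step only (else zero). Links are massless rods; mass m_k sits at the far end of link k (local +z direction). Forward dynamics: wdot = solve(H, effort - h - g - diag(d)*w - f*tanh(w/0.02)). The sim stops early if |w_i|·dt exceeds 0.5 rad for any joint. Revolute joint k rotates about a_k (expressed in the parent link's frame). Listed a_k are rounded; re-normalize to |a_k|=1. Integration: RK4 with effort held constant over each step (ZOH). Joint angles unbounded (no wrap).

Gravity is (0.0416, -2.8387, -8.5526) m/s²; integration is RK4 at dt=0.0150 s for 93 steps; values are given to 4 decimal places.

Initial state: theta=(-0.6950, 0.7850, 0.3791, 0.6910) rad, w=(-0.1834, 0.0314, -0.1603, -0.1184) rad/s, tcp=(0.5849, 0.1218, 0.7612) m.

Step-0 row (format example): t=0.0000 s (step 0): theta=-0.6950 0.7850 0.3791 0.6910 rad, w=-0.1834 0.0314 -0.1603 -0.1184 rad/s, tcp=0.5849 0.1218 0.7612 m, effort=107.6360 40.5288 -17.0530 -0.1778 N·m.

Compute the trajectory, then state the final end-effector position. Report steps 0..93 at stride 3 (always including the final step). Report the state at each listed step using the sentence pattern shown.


t=0.0450 s (step 3): theta=-0.6005 0.8471 0.5453 0.8779 rad, w=3.6814 2.5171 6.5070 6.1741 rad/s, tcp=0.5493 0.1166 0.7488 m, effort=45.3350 17.8220 -7.9177 -0.5105 N·m.
t=0.0900 s (step 6): theta=-0.4167 0.9795 0.8711 1.1426 rad, w=4.2228 3.1039 7.4596 5.2333 rad/s, tcp=0.4491 0.1035 0.7320 m, effort=5.2560 2.7094 -1.9163 -0.0159 N·m.
t=0.1350 s (step 9): theta=-0.2352 1.1110 1.1943 1.3367 rad, w=3.7872 2.6799 6.8701 3.3906 rad/s, tcp=0.3248 0.0930 0.7114 m, effort=-9.5689 -3.1033 -1.1225 -0.2280 N·m.
t=0.1800 s (step 12): theta=-0.0796 1.2176 1.4865 1.4527 rad, w=3.1132 2.0662 6.1314 1.8395 rad/s, tcp=0.2064 0.0847 0.6825 m, effort=-13.7250 -4.6662 -2.3261 -0.5015 N·m.
t=0.2250 s (step 15): theta=0.0445 1.2975 1.7453 1.5105 rad, w=2.4070 1.5135 5.3865 0.8018 rad/s, tcp=0.1061 0.0757 0.6453 m, effort=-13.8933 -4.6561 -3.9507 -0.6639 N·m.
t=0.2700 s (step 18): theta=0.1379 1.3553 1.9710 1.5317 rad, w=1.7555 1.0818 4.6557 0.1914 rad/s, tcp=0.0268 0.0650 0.6028 m, effort=-12.7227 -4.1719 -5.3920 -0.7259 N·m.
t=0.3150 s (step 21): theta=0.2040 1.3964 2.1642 1.5331 rad, w=1.1945 0.7584 3.9434 -0.0608 rad/s, tcp=-0.0327 0.0531 0.5589 m, effort=-11.2034 -3.6648 -6.4284 -0.7543 N·m.
t=0.3600 s (step 24): theta=0.2471 1.4247 2.3262 1.5286 rad, w=0.7333 0.5195 3.2704 -0.1312 rad/s, tcp=-0.0748 0.0414 0.5169 m, effort=-9.6557 -3.2149 -7.0229 -0.7502 N·m.
t=0.4050 s (step 27): theta=0.2715 1.4442 2.4592 1.5223 rad, w=0.3664 0.3587 2.6523 -0.1398 rad/s, tcp=-0.1028 0.0306 0.4795 m, effort=-8.1866 -2.8367 -7.2279 -0.7106 N·m.
t=0.4500 s (step 30): theta=0.2815 1.4578 2.5658 1.5168 rad, w=0.0905 0.2551 2.0949 -0.1044 rad/s, tcp=-0.1202 0.0211 0.4483 m, effort=-6.8478 -2.5577 -7.1370 -0.6617 N·m.
t=0.4950 s (step 33): theta=0.2811 1.4676 2.6487 1.5133 rad, w=-0.0966 0.1847 1.6025 -0.0517 rad/s, tcp=-0.1301 0.0131 0.4237 m, effort=-5.6875 -2.3737 -6.8565 -0.6122 N·m.
t=0.5400 s (step 36): theta=0.2737 1.4816 2.7178 1.5316 rad, w=-0.2264 0.5699 1.6159 1.1381 rad/s, tcp=-0.1336 0.0085 0.4017 m, effort=-2.4958 -1.1170 -4.4989 0.3479 N·m.
t=0.5850 s (step 39): theta=0.2615 1.5153 2.7936 1.5969 rad, w=-0.3078 0.8882 1.7318 1.6325 rad/s, tcp=-0.1319 0.0101 0.3751 m, effort=-3.1741 -1.9853 -4.9958 0.0356 N·m.
t=0.6300 s (step 42): theta=0.2466 1.5579 2.8714 1.6713 rad, w=-0.3526 0.9802 1.7052 1.6392 rad/s, tcp=-0.1285 0.0137 0.3487 m, effort=-3.5484 -2.5881 -5.2210 -0.0027 N·m.
t=0.6750 s (step 45): theta=0.2302 1.6011 2.9457 1.7426 rad, w=-0.3754 0.9224 1.5868 1.5178 rad/s, tcp=-0.1246 0.0176 0.3248 m, effort=-3.7228 -3.0518 -5.2723 0.0517 N·m.
t=0.7200 s (step 48): theta=0.2129 1.6393 3.0135 1.8076 rad, w=-0.3908 0.7644 1.4267 1.3641 rad/s, tcp=-0.1205 0.0214 0.3041 m, effort=-3.7806 -3.4120 -5.2165 0.1394 N·m.
t=0.7650 s (step 51): theta=0.1949 1.6689 3.0740 1.8654 rad, w=-0.4108 0.5449 1.2614 1.2040 rad/s, tcp=-0.1163 0.0248 0.2867 m, effort=-3.7574 -3.6796 -5.0948 0.2382 N·m.
t=0.8100 s (step 54): theta=0.1758 1.6878 3.1273 1.9161 rad, w=-0.4413 0.2966 1.1124 1.0460 rad/s, tcp=-0.1120 0.0279 0.2723 m, effort=-3.6644 -3.8646 -4.9302 0.3390 N·m.
t=0.8550 s (step 57): theta=0.1551 1.6955 3.1746 1.9598 rad, w=-0.4825 0.0456 0.9898 0.8941 rad/s, tcp=-0.1077 0.0308 0.2607 m, effort=-3.5072 -3.9809 -4.7357 0.4380 N·m.
t=0.9000 s (step 60): theta=0.1323 1.6922 3.2169 1.9968 rad, w=-0.5306 -0.1851 0.8959 0.7511 rad/s, tcp=-0.1033 0.0337 0.2514 m, effort=-3.2904 -4.0446 -4.5179 0.5336 N·m.
t=0.9450 s (step 63): theta=0.1073 1.6792 3.2556 2.0276 rad, w=-0.5794 -0.3849 0.8282 0.6164 rad/s, tcp=-0.0990 0.0366 0.2440 m, effort=-3.0276 -4.0700 -4.2816 0.6252 N·m.
t=0.9900 s (step 66): theta=0.0802 1.6581 3.2918 2.0526 rad, w=-0.6238 -0.5464 0.7822 0.4899 rad/s, tcp=-0.0947 0.0396 0.2383 m, effort=-2.7301 -4.0682 -4.0300 0.7117 N·m.
t=1.0350 s (step 69): theta=0.0334 1.6545 3.3806 2.0435 rad, w=-1.8286 0.8828 4.1589 -1.4169 rad/s, tcp=-0.0923 0.0386 0.2210 m, effort=-1.7405 0.9512 4.0571 -0.8724 N·m.
t=1.0800 s (step 72): theta=-0.0820 1.7415 3.6309 1.9463 rad, w=-3.2420 3.0104 6.5723 -2.5487 rad/s, tcp=-0.0967 0.0289 0.1652 m, effort=-1.7884 0.7931 -0.9745 -0.0838 N·m.
t=1.1250 s (step 75): theta=-0.2446 1.9216 3.9420 1.8493 rad, w=-3.7713 4.8385 7.0623 -1.5546 rad/s, tcp=-0.1050 0.0175 0.0950 m, effort=1.3135 -0.0683 -2.6015 0.1961 N·m.
t=1.1700 s (step 78): theta=-0.3998 2.1550 4.2520 1.8029 rad, w=-2.9871 5.3182 6.6504 -0.7057 rad/s, tcp=-0.1131 0.0009 0.0233 m, effort=1.4664 -3.7829 -3.2325 0.5558 N·m.
t=1.2150 s (step 81): theta=-0.5097 2.3850 4.5364 1.7686 rad, w=-1.9338 4.8221 5.9724 -0.9311 rad/s, tcp=-0.1184 -0.0222 -0.0463 m, effort=0.0743 -7.2614 -3.4485 1.0135 N·m.
t=1.2600 s (step 84): theta=-0.5805 2.5849 4.7880 1.7167 rad, w=-1.2896 4.0565 5.1944 -1.3464 rad/s, tcp=-0.1195 -0.0478 -0.1098 m, effort=-0.7926 -9.2051 -3.2093 1.2638 N·m.
t=1.3050 s (step 87): theta=-0.6322 2.7505 5.0026 1.6526 rad, w=-1.0565 3.3180 4.3330 -1.4399 rad/s, tcp=-0.1166 -0.0716 -0.1634 m, effort=-0.9763 -9.8476 -2.6396 1.2636 N·m.
t=1.3500 s (step 90): theta=-0.6789 2.8851 5.1779 1.5915 rad, w=-1.0438 2.6805 3.4573 -1.2372 rad/s, tcp=-0.1119 -0.0914 -0.2056 m, effort=-0.7300 -9.7729 -1.9372 1.1392 N·m.
t=1.3950 s (step 93): theta=-0.7271 2.9934 5.3152 1.5427 rad, w=-1.1020 2.1479 2.6553 -0.9244 rad/s, tcp=-0.1076 -0.1069 -0.2369 m.
final tcp position (m): -0.1076 -0.1069 -0.2369


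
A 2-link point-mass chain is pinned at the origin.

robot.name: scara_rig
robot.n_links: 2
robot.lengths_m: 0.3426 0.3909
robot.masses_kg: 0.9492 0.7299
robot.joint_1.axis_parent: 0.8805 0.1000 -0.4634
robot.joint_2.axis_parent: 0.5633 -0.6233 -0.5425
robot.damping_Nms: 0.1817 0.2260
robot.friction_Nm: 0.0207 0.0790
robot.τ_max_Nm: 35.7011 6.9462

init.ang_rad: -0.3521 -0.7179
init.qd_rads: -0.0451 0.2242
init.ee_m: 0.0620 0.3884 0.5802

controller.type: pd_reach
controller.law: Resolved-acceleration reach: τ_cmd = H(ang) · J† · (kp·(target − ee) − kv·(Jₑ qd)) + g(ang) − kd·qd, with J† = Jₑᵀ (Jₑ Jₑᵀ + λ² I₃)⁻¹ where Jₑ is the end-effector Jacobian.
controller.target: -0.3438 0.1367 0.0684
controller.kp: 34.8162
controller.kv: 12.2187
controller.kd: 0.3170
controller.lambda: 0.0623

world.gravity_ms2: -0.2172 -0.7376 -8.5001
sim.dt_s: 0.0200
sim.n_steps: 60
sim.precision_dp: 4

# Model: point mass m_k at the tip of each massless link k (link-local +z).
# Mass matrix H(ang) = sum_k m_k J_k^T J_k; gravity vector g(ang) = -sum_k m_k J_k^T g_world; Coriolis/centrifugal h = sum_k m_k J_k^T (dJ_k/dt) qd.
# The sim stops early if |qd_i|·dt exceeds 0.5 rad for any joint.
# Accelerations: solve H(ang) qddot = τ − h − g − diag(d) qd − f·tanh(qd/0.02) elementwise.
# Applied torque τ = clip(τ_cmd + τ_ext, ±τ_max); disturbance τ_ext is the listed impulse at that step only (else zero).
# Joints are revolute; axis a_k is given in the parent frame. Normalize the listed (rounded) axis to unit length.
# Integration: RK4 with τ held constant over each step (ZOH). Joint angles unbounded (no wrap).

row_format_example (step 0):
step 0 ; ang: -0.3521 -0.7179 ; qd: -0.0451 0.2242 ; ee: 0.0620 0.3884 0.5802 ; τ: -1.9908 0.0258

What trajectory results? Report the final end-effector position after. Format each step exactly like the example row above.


step 1 ; ang: -0.3547 -0.7145 ; qd: -0.2188 0.1187 ; ee: 0.0611 0.3892 0.5802 ; τ: -0.8766 0.4351
step 2 ; ang: -0.3605 -0.7127 ; qd: -0.3530 0.0580 ; ee: 0.0596 0.3919 0.5787 ; τ: -0.0239 0.7293
step 3 ; ang: -0.3685 -0.7119 ; qd: -0.4556 0.0238 ; ee: 0.0576 0.3961 0.5761 ; τ: 0.6325 0.9437
step 4 ; ang: -0.3784 -0.7116 ; qd: -0.5357 0.0126 ; ee: 0.0552 0.4013 0.5728 ; τ: 1.1422 1.0965
step 5 ; ang: -0.3897 -0.7114 ; qd: -0.5965 0.0105 ; ee: 0.0524 0.4072 0.5689 ; τ: 1.5419 1.2103
step 6 ; ang: -0.4021 -0.7112 ; qd: -0.6414 0.0098 ; ee: 0.0493 0.4136 0.5645 ; τ: 1.8594 1.2994
step 7 ; ang: -0.4153 -0.7110 ; qd: -0.6744 0.0095 ; ee: 0.0460 0.4204 0.5598 ; τ: 2.1161 1.3706
step 8 ; ang: -0.4290 -0.7108 ; qd: -0.6985 0.0095 ; ee: 0.0426 0.4274 0.5548 ; τ: 2.3276 1.4286
step 9 ; ang: -0.4431 -0.7106 ; qd: -0.7159 0.0098 ; ee: 0.0389 0.4345 0.5495 ; τ: 2.5055 1.4767
step 10 ; ang: -0.4576 -0.7105 ; qd: -0.7285 0.0103 ; ee: 0.0352 0.4416 0.5441 ; τ: 2.6583 1.5175
step 11 ; ang: -0.4722 -0.7102 ; qd: -0.7374 0.0109 ; ee: 0.0314 0.4488 0.5384 ; τ: 2.7923 1.5528
step 12 ; ang: -0.4870 -0.7100 ; qd: -0.7435 0.0117 ; ee: 0.0275 0.4560 0.5326 ; τ: 2.9121 1.5839
step 13 ; ang: -0.5019 -0.7098 ; qd: -0.7475 0.0125 ; ee: 0.0235 0.4630 0.5267 ; τ: 3.0212 1.6119
step 14 ; ang: -0.5169 -0.7095 ; qd: -0.7499 0.0134 ; ee: 0.0194 0.4700 0.5207 ; τ: 3.1221 1.6375
step 15 ; ang: -0.5319 -0.7093 ; qd: -0.7512 0.0145 ; ee: 0.0154 0.4770 0.5145 ; τ: 3.2167 1.6611
step 16 ; ang: -0.5469 -0.7090 ; qd: -0.7515 0.0156 ; ee: 0.0112 0.4838 0.5082 ; τ: 3.3063 1.6834
step 17 ; ang: -0.5619 -0.7087 ; qd: -0.7511 0.0169 ; ee: 0.0071 0.4905 0.5019 ; τ: 3.3919 1.7044
step 18 ; ang: -0.5769 -0.7083 ; qd: -0.7501 0.0182 ; ee: 0.0029 0.4970 0.4955 ; τ: 3.4743 1.7244
step 19 ; ang: -0.5919 -0.7079 ; qd: -0.7487 0.0197 ; ee: -0.0014 0.5035 0.4890 ; τ: 3.5540 1.7436
step 20 ; ang: -0.6068 -0.7075 ; qd: -0.7470 0.0213 ; ee: -0.0056 0.5098 0.4824 ; τ: 3.6313 1.7621
step 21 ; ang: -0.6218 -0.7071 ; qd: -0.7449 0.0230 ; ee: -0.0099 0.5159 0.4758 ; τ: 3.7066 1.7799
step 22 ; ang: -0.6366 -0.7066 ; qd: -0.7427 0.0249 ; ee: -0.0142 0.5220 0.4691 ; τ: 3.7801 1.7971
step 23 ; ang: -0.6515 -0.7061 ; qd: -0.7403 0.0271 ; ee: -0.0186 0.5279 0.4624 ; τ: 3.8519 1.8137
step 24 ; ang: -0.6662 -0.7055 ; qd: -0.7377 0.0294 ; ee: -0.0229 0.5336 0.4556 ; τ: 3.9222 1.8298
step 25 ; ang: -0.6809 -0.7049 ; qd: -0.7350 0.0321 ; ee: -0.0273 0.5392 0.4488 ; τ: 3.9909 1.8453
step 26 ; ang: -0.6956 -0.7043 ; qd: -0.7322 0.0350 ; ee: -0.0316 0.5447 0.4420 ; τ: 4.0583 1.8602
step 27 ; ang: -0.7102 -0.7035 ; qd: -0.7294 0.0383 ; ee: -0.0360 0.5500 0.4351 ; τ: 4.1242 1.8746
step 28 ; ang: -0.7248 -0.7027 ; qd: -0.7265 0.0419 ; ee: -0.0404 0.5552 0.4282 ; τ: 4.1887 1.8885
step 29 ; ang: -0.7393 -0.7019 ; qd: -0.7236 0.0459 ; ee: -0.0449 0.5602 0.4213 ; τ: 4.2518 1.9018
step 30 ; ang: -0.7537 -0.7009 ; qd: -0.7207 0.0502 ; ee: -0.0493 0.5651 0.4144 ; τ: 4.3136 1.9145
step 31 ; ang: -0.7681 -0.6999 ; qd: -0.7178 0.0549 ; ee: -0.0537 0.5698 0.4074 ; τ: 4.3740 1.9268
step 32 ; ang: -0.7824 -0.6987 ; qd: -0.7149 0.0599 ; ee: -0.0582 0.5744 0.4005 ; τ: 4.4331 1.9386
step 33 ; ang: -0.7967 -0.6975 ; qd: -0.7120 0.0653 ; ee: -0.0626 0.5789 0.3935 ; τ: 4.4909 1.9499
step 34 ; ang: -0.8109 -0.6961 ; qd: -0.7090 0.0710 ; ee: -0.0671 0.5832 0.3866 ; τ: 4.5473 1.9607
step 35 ; ang: -0.8250 -0.6946 ; qd: -0.7061 0.0769 ; ee: -0.0715 0.5874 0.3796 ; τ: 4.6024 1.9712
step 36 ; ang: -0.8391 -0.6930 ; qd: -0.7031 0.0831 ; ee: -0.0760 0.5914 0.3727 ; τ: 4.6562 1.9814
step 37 ; ang: -0.8531 -0.6913 ; qd: -0.7002 0.0896 ; ee: -0.0805 0.5953 0.3658 ; τ: 4.7087 1.9911
step 38 ; ang: -0.8671 -0.6895 ; qd: -0.6973 0.0963 ; ee: -0.0850 0.5990 0.3589 ; τ: 4.7599 2.0005
step 39 ; ang: -0.8810 -0.6875 ; qd: -0.6943 0.1033 ; ee: -0.0895 0.6026 0.3521 ; τ: 4.8099 2.0096
step 40 ; ang: -0.8949 -0.6853 ; qd: -0.6914 0.1105 ; ee: -0.0939 0.6061 0.3452 ; τ: 4.8586 2.0184
step 41 ; ang: -0.9087 -0.6831 ; qd: -0.6885 0.1180 ; ee: -0.0984 0.6094 0.3384 ; τ: 4.9060 2.0269
step 42 ; ang: -0.9224 -0.6806 ; qd: -0.6857 0.1257 ; ee: -0.1029 0.6126 0.3316 ; τ: 4.9522 2.0351
step 43 ; ang: -0.9361 -0.6780 ; qd: -0.6829 0.1337 ; ee: -0.1074 0.6157 0.3249 ; τ: 4.9971 2.0430
step 44 ; ang: -0.9497 -0.6753 ; qd: -0.6801 0.1419 ; ee: -0.1119 0.6187 0.3182 ; τ: 5.0409 2.0507
step 45 ; ang: -0.9633 -0.6724 ; qd: -0.6773 0.1504 ; ee: -0.1165 0.6215 0.3116 ; τ: 5.0834 2.0580
step 46 ; ang: -0.9768 -0.6693 ; qd: -0.6746 0.1592 ; ee: -0.1210 0.6242 0.3050 ; τ: 5.1247 2.0651
step 47 ; ang: -0.9902 -0.6660 ; qd: -0.6720 0.1682 ; ee: -0.1255 0.6268 0.2984 ; τ: 5.1649 2.0720
step 48 ; ang: -1.0037 -0.6626 ; qd: -0.6694 0.1775 ; ee: -0.1300 0.6292 0.2919 ; τ: 5.2039 2.0786
step 49 ; ang: -1.0170 -0.6589 ; qd: -0.6668 0.1870 ; ee: -0.1345 0.6316 0.2855 ; τ: 5.2418 2.0850
step 50 ; ang: -1.0303 -0.6551 ; qd: -0.6644 0.1969 ; ee: -0.1390 0.6338 0.2791 ; τ: 5.2786 2.0911
step 51 ; ang: -1.0436 -0.6511 ; qd: -0.6620 0.2070 ; ee: -0.1436 0.6359 0.2728 ; τ: 5.3142 2.0970
step 52 ; ang: -1.0568 -0.6468 ; qd: -0.6596 0.2174 ; ee: -0.1481 0.6379 0.2665 ; τ: 5.3487 2.1027
step 53 ; ang: -1.0700 -0.6424 ; qd: -0.6574 0.2281 ; ee: -0.1526 0.6398 0.2603 ; τ: 5.3822 2.1082
step 54 ; ang: -1.0831 -0.6377 ; qd: -0.6552 0.2391 ; ee: -0.1572 0.6415 0.2542 ; τ: 5.4145 2.1135
step 55 ; ang: -1.0962 -0.6328 ; qd: -0.6531 0.2503 ; ee: -0.1617 0.6432 0.2481 ; τ: 5.4459 2.1186
step 56 ; ang: -1.1092 -0.6277 ; qd: -0.6511 0.2619 ; ee: -0.1663 0.6448 0.2421 ; τ: 5.4762 2.1235
step 57 ; ang: -1.1222 -0.6223 ; qd: -0.6492 0.2737 ; ee: -0.1709 0.6462 0.2362 ; τ: 5.5054 2.1282
step 58 ; ang: -1.1352 -0.6167 ; qd: -0.6474 0.2859 ; ee: -0.1754 0.6476 0.2304 ; τ: 5.5337 2.1327
step 59 ; ang: -1.1481 -0.6109 ; qd: -0.6456 0.2983 ; ee: -0.1800 0.6488 0.2246 ; τ: 5.5610 2.1371
step 60 ; ang: -1.1610 -0.6048 ; qd: -0.6439 0.3110 ; ee: -0.1846 0.6500 0.2190
final ee position (m): -0.1846 0.6500 0.2190


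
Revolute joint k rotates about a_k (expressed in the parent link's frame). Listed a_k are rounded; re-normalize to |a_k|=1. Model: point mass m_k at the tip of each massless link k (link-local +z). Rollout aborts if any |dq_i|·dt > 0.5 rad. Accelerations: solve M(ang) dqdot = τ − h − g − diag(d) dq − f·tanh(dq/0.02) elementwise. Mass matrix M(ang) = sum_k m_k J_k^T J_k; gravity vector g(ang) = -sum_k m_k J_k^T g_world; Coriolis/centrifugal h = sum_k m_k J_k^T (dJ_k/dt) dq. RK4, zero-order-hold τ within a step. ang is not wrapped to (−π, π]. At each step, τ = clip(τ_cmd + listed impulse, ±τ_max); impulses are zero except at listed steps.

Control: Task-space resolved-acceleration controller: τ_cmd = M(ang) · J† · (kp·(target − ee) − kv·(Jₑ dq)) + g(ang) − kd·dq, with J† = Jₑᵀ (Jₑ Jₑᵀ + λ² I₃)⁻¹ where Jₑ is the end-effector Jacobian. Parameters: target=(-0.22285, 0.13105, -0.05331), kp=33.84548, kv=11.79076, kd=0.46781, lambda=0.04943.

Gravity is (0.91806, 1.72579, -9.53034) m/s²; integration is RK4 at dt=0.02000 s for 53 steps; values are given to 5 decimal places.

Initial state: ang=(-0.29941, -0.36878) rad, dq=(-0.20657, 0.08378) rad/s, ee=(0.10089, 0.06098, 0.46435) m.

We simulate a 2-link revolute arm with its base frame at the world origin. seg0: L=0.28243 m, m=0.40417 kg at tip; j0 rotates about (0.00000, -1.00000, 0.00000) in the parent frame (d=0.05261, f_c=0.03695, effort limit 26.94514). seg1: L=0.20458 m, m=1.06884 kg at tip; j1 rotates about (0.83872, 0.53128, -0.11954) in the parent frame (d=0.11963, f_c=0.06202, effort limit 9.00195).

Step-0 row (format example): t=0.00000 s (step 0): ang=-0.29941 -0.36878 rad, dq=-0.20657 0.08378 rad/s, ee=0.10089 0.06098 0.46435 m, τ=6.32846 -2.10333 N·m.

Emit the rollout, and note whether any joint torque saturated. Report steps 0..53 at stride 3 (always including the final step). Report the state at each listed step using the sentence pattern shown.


t=0.06000 s (step 3): ang=-0.30060 -0.43075 rad, dq=0.18058 -1.62801 rad/s, ee=0.09361 0.07046 0.46157 m, τ=3.62756 -0.21464 N·m.
t=0.12000 s (step 6): ang=-0.28150 -0.53960 rad, dq=0.42833 -1.96117 rad/s, ee=0.07088 0.08631 0.45664 m, τ=2.27510 0.28957 N·m.
t=0.18000 s (step 9): ang=-0.25213 -0.66322 rad, dq=0.53917 -2.15351 rad/s, ee=0.04182 0.10288 0.44799 m, τ=1.48425 0.61050 N·m.
t=0.24000 s (step 12): ang=-0.21788 -0.79656 rad, dq=0.60049 -2.28624 rad/s, ee=0.01027 0.11877 0.43440 m, τ=0.90759 0.88549 N·m.
t=0.30000 s (step 15): ang=-0.18028 -0.93598 rad, dq=0.65538 -2.35439 rad/s, ee=-0.02170 0.13287 0.41557 m, τ=0.41673 1.13613 N·m.
t=0.36000 s (step 18): ang=-0.13907 -1.07734 rad, dq=0.72238 -2.34927 rad/s, ee=-0.05269 0.14428 0.39196 m, τ=-0.02865 1.35923 N·m.
t=0.42000 s (step 21): ang=-0.09332 -1.21618 rad, dq=0.80708 -2.26967 rad/s, ee=-0.08170 0.15243 0.36457 m, τ=-0.43737 1.54524 N·m.
t=0.48000 s (step 24): ang=-0.04203 -1.34823 rad, dq=0.90652 -2.12423 rad/s, ee=-0.10802 0.15723 0.33470 m, τ=-0.80980 1.68565 N·m.
t=0.54000 s (step 27): ang=0.01545 -1.47003 rad, dq=1.01178 -1.92942 rad/s, ee=-0.13129 0.15903 0.30365 m, τ=-1.14628 1.77616 N·m.
t=0.60000 s (step 30): ang=0.07911 -1.57919 rad, dq=1.11098 -1.70527 rad/s, ee=-0.15138 0.15848 0.27255 m, τ=-1.44882 1.81740 N·m.
t=0.66000 s (step 33): ang=0.14825 -1.67455 rad, dq=1.19259 -1.47096 rad/s, ee=-0.16837 0.15632 0.24226 m, τ=-1.72011 1.81413 N·m.
t=0.72000 s (step 36): ang=0.22153 -1.75596 rad, dq=1.24809 -1.24204 rad/s, ee=-0.18245 0.15327 0.21335 m, τ=-1.96241 1.77377 N·m.
t=0.78000 s (step 39): ang=0.29723 -1.82410 rad, dq=1.27328 -1.02929 rad/s, ee=-0.19391 0.14986 0.18619 m, τ=-2.17717 1.70497 N·m.
t=0.84000 s (step 42): ang=0.37354 -1.88014 rad, dq=1.26819 -0.83903 rad/s, ee=-0.20303 0.14649 0.16098 m, τ=-2.36526 1.61638 N·m.
t=0.90000 s (step 45): ang=0.44871 -1.92552 rad, dq=1.23613 -0.67390 rad/s, ee=-0.21014 0.14340 0.13779 m, τ=-2.52754 1.51580 N·m.
t=0.96000 s (step 48): ang=0.52128 -1.96175 rad, dq=1.18240 -0.53393 rad/s, ee=-0.21554 0.14069 0.11666 m, τ=-2.66526 1.40973 N·m.
t=1.02000 s (step 51): ang=0.59014 -1.99029 rad, dq=1.11297 -0.41750 rad/s, ee=-0.21955 0.13842 0.09754 m, τ=-2.78024 1.30322 N·m.
t=1.06000 s (step 53): ang=0.63359 -2.00571 rad, dq=1.06085 -0.35173 rad/s, ee=-0.22157 0.13714 0.08588 m.
any joint saturated: no


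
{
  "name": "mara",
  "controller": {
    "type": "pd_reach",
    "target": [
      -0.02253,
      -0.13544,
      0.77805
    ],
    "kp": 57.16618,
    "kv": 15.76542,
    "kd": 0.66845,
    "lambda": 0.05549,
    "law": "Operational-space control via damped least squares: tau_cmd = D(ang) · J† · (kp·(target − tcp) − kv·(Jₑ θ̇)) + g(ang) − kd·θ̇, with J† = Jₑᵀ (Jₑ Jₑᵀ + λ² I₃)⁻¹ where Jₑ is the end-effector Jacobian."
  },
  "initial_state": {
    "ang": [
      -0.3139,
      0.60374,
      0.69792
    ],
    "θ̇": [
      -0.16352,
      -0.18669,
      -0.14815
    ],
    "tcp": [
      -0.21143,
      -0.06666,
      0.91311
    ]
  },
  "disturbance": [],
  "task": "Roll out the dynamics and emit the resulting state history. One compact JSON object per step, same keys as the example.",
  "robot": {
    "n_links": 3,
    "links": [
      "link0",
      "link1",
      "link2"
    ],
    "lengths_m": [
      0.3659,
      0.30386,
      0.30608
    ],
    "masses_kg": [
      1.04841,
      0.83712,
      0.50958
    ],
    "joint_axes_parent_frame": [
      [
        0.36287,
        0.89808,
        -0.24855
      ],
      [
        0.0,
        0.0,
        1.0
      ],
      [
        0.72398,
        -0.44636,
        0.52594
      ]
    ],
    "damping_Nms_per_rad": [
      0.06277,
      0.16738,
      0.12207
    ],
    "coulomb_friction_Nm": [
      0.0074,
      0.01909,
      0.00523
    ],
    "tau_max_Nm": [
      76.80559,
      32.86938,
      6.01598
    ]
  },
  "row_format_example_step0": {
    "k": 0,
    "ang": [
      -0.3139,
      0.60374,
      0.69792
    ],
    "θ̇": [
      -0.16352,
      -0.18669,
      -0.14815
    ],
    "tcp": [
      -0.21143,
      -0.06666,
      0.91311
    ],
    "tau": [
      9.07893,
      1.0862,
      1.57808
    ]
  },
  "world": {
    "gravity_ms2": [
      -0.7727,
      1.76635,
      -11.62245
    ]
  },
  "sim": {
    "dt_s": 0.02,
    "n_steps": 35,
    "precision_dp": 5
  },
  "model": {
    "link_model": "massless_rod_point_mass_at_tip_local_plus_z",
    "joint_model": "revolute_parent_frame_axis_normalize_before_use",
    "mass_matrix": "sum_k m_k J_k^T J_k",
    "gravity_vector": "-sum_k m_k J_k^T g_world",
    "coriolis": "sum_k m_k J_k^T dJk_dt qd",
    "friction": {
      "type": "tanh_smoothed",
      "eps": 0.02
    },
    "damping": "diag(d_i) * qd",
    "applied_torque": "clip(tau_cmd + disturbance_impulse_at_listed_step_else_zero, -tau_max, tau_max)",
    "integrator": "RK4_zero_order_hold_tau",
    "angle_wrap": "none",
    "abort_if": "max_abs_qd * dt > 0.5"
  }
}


{"k":1,"ang":[-0.31833,0.61188,0.70673],"\u03b8\u0307":[-0.27286,0.91056,1.01048],"tcp":[-0.21242,-0.06669,0.91195],"tau":[6.72833,0.13308,0.27044]}
{"k":2,"ang":[-0.32342,0.62401,0.72924],"\u03b8\u0307":[-0.23803,0.3393,1.24],"tcp":[-0.21116,-0.06889,0.90967],"tau":[6.73247,0.59675,-0.01398]}
{"k":3,"ang":[-0.32823,0.63336,0.75452],"\u03b8\u0307":[-0.24258,0.5768,1.28951],"tcp":[-0.20952,-0.07169,0.90705],"tau":[6.31598,0.38527,-0.1044]}
{"k":4,"ang":[-0.33296,0.64396,0.78042],"\u03b8\u0307":[-0.23108,0.48859,1.30277],"tcp":[-0.20732,-0.07435,0.90439],"tau":[6.33867,0.45304,-0.14932]}
{"k":5,"ang":[-0.33752,0.65391,0.8064],"\u03b8\u0307":[-0.22476,0.50465,1.29715],"tcp":[-0.2049,-0.0769,0.90169],"tau":[6.36638,0.42872,-0.17685]}
{"k":6,"ang":[-0.34191,0.66377,0.83217],"\u03b8\u0307":[-0.21443,0.48306,1.2833],"tcp":[-0.20223,-0.07926,0.89899],"tau":[6.45872,0.43358,-0.19892]}
{"k":7,"ang":[-0.34606,0.67325,0.85759],"\u03b8\u0307":[-0.20143,0.46508,1.26141],"tcp":[-0.19936,-0.08145,0.89629],"tau":[6.55379,0.43079,-0.21786]}
{"k":8,"ang":[-0.34993,0.68231,0.88252],"\u03b8\u0307":[-0.18528,0.44269,1.23392],"tcp":[-0.19627,-0.08347,0.89363],"tau":[6.63639,0.42754,-0.23649]}
{"k":9,"ang":[-0.35344,0.69091,0.90685],"\u03b8\u0307":[-0.16653,0.41875,1.20219],"tcp":[-0.19297,-0.08534,0.89102],"tau":[6.69407,0.42181,-0.25597]}
{"k":10,"ang":[-0.35656,0.69902,0.93052],"\u03b8\u0307":[-0.14588,0.3939,1.16756],"tcp":[-0.18947,-0.08708,0.88847],"tau":[6.72258,0.41385,-0.27699]}
{"k":11,"ang":[-0.35926,0.70663,0.95348],"\u03b8\u0307":[-0.12412,0.36884,1.13113],"tcp":[-0.18578,-0.08872,0.88599],"tau":[6.7221,0.40389,-0.29971]}
{"k":12,"ang":[-0.36152,0.71375,0.9757],"\u03b8\u0307":[-0.10198,0.34409,1.09375],"tcp":[-0.18189,-0.09026,0.88358],"tau":[6.69555,0.39232,-0.32398]}
{"k":13,"ang":[-0.36333,0.72037,0.99717],"\u03b8\u0307":[-0.08013,0.31999,1.05608],"tcp":[-0.17784,-0.09172,0.88124],"tau":[6.64717,0.37959,-0.3495]}
{"k":14,"ang":[-0.36472,0.72653,1.01789],"\u03b8\u0307":[-0.05907,0.29679,1.01861],"tcp":[-0.17363,-0.09312,0.87898],"tau":[6.5816,0.36612,-0.37585]}
{"k":15,"ang":[-0.3657,0.73223,1.03787],"\u03b8\u0307":[-0.03921,0.27463,0.9817],"tcp":[-0.1693,-0.09446,0.8768],"tau":[6.50335,0.35229,-0.40266]}
{"k":16,"ang":[-0.3663,0.7375,1.05712],"\u03b8\u0307":[-0.02085,0.25361,0.94565],"tcp":[-0.16486,-0.09576,0.87468],"tau":[6.41659,0.33842,-0.42955]}
{"k":17,"ang":[-0.36655,0.74237,1.07566],"\u03b8\u0307":[-0.00422,0.23383,0.91075],"tcp":[-0.16035,-0.09702,0.87263],"tau":[6.32536,0.32472,-0.45628]}
{"k":18,"ang":[-0.36649,0.74685,1.09352],"\u03b8\u0307":[0.01053,0.21529,0.87717],"tcp":[-0.15579,-0.09824,0.87063],"tau":[6.23306,0.31139,-0.48256]}
{"k":19,"ang":[-0.36614,0.75097,1.11071],"\u03b8\u0307":[0.0235,0.19784,0.84471],"tcp":[-0.1512,-0.09942,0.86869],"tau":[6.14124,0.29869,-0.508]}
{"k":20,"ang":[-0.36556,0.75476,1.12727],"\u03b8\u0307":[0.03478,0.18137,0.81328],"tcp":[-0.14661,-0.10058,0.8668],"tau":[6.05059,0.28671,-0.5324]}
{"k":21,"ang":[-0.36477,0.75823,1.14321],"\u03b8\u0307":[0.04446,0.16587,0.78299],"tcp":[-0.14205,-0.1017,0.86495],"tau":[5.962,0.27546,-0.55576]}
{"k":22,"ang":[-0.36379,0.7614,1.15856],"\u03b8\u0307":[0.05262,0.15133,0.7539],"tcp":[-0.13752,-0.10279,0.86315],"tau":[5.87639,0.26492,-0.57808]}
{"k":23,"ang":[-0.36267,0.76428,1.17334],"\u03b8\u0307":[0.05935,0.13771,0.72602],"tcp":[-0.13305,-0.10385,0.86139],"tau":[5.79447,0.25508,-0.59935]}
{"k":24,"ang":[-0.36143,0.76691,1.18758],"\u03b8\u0307":[0.06474,0.12497,0.69934],"tcp":[-0.12865,-0.10488,0.85966],"tau":[5.71672,0.24594,-0.61956]}
{"k":25,"ang":[-0.36009,0.76928,1.2013],"\u03b8\u0307":[0.06893,0.11305,0.67384],"tcp":[-0.12434,-0.10588,0.85797],"tau":[5.64343,0.23747,-0.63871]}
{"k":26,"ang":[-0.35869,0.77143,1.21451],"\u03b8\u0307":[0.07203,0.10191,0.64946],"tcp":[-0.12013,-0.10685,0.85632],"tau":[5.57472,0.22964,-0.65683]}
{"k":27,"ang":[-0.35722,0.77336,1.22725],"\u03b8\u0307":[0.07415,0.09148,0.62618],"tcp":[-0.11602,-0.10779,0.85469],"tau":[5.51061,0.22243,-0.67392]}
{"k":28,"ang":[-0.35573,0.77509,1.23954],"\u03b8\u0307":[0.0754,0.08174,0.60394],"tcp":[-0.11202,-0.1087,0.8531],"tau":[5.45101,0.21579,-0.69004]}
{"k":29,"ang":[-0.35421,0.77664,1.25139],"\u03b8\u0307":[0.07591,0.07263,0.58269],"tcp":[-0.10814,-0.10958,0.85153],"tau":[5.39578,0.20969,-0.70523]}
{"k":30,"ang":[-0.3527,0.778,1.26283],"\u03b8\u0307":[0.07576,0.06412,0.5624],"tcp":[-0.10438,-0.11042,0.84999],"tau":[5.34473,0.20407,-0.71952]}
{"k":31,"ang":[-0.35119,0.77921,1.27387],"\u03b8\u0307":[0.07505,0.05618,0.54301],"tcp":[-0.10075,-0.11124,0.84848],"tau":[5.29767,0.1989,-0.73297]}
{"k":32,"ang":[-0.3497,0.78025,1.28453],"\u03b8\u0307":[0.07386,0.04879,0.52448],"tcp":[-0.09725,-0.11203,0.847],"tau":[5.25434,0.1941,-0.74562]}
{"k":33,"ang":[-0.34824,0.78116,1.29483],"\u03b8\u0307":[0.07228,0.04195,0.50675],"tcp":[-0.09388,-0.11278,0.84555],"tau":[5.21454,0.18963,-0.75752]}
{"k":34,"ang":[-0.34681,0.78194,1.30479],"\u03b8\u0307":[0.07037,0.03567,0.48977],"tcp":[-0.09063,-0.11351,0.84412],"tau":[5.178,0.18537,-0.76871]}
{"k":35,"ang":[-0.34543,0.78259,1.31441],"\u03b8\u0307":[0.06819,0.02997,0.4735],"tcp":[-0.08752,-0.1142,0.84272]}


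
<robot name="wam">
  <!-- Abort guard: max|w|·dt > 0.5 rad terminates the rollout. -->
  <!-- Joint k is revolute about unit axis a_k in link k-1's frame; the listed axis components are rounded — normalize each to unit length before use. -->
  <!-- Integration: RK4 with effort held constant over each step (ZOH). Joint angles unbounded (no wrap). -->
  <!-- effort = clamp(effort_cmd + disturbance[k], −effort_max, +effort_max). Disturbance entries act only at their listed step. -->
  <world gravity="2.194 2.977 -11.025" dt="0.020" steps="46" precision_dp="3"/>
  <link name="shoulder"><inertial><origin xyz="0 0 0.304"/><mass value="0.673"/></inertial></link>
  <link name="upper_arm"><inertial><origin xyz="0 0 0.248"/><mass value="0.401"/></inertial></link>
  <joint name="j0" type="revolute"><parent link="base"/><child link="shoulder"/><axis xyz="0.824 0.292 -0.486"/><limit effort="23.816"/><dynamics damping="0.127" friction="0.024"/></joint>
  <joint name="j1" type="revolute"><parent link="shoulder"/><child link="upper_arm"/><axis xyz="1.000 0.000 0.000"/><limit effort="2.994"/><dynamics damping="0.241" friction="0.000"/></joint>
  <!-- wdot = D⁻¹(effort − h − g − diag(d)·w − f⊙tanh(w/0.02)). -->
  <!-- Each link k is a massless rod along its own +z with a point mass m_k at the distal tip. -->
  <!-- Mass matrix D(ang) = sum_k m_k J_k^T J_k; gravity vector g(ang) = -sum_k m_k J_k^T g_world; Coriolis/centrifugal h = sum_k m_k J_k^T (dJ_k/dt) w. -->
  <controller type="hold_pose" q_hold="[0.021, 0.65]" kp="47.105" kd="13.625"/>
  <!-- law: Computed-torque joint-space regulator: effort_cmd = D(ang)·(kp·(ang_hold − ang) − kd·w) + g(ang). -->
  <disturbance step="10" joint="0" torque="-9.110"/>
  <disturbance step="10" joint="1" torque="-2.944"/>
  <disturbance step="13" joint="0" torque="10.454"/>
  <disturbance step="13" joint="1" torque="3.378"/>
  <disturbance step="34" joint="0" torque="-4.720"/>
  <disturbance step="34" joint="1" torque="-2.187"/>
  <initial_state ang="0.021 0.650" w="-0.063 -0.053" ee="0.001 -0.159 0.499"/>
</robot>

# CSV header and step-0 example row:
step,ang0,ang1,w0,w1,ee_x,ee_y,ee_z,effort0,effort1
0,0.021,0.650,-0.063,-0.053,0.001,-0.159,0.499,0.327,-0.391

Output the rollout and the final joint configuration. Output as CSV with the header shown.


step,ang0,ang1,w0,w1,ee_x,ee_y,ee_z,effort0,effort1
1,0.020,0.649,-0.042,-0.037,0.001,-0.158,0.499,0.294,-0.403
2,0.019,0.648,-0.025,-0.028,0.001,-0.158,0.499,0.267,-0.413
3,0.019,0.648,-0.013,-0.020,0.001,-0.157,0.499,0.248,-0.420
4,0.019,0.648,-0.006,-0.012,0.001,-0.157,0.499,0.234,-0.425
5,0.019,0.647,-0.002,-0.006,0.001,-0.157,0.499,0.224,-0.429
6,0.019,0.647,0.001,-0.001,0.001,-0.157,0.499,0.218,-0.432
7,0.019,0.647,0.002,0.003,0.001,-0.157,0.499,0.213,-0.434
8,0.019,0.647,0.003,0.005,0.001,-0.157,0.499,0.210,-0.435
9,0.019,0.648,0.004,0.006,0.001,-0.157,0.499,0.207,-0.436
10,0.019,0.648,0.004,0.007,0.001,-0.157,0.499,-8.905,-2.994
11,0.003,0.653,-1.597,0.474,0.000,-0.152,0.501,2.784,0.311
12,-0.024,0.658,-1.042,0.095,-0.002,-0.142,0.503,2.266,0.191
13,-0.041,0.659,-0.667,-0.036,-0.003,-0.135,0.505,12.307,2.994
14,-0.032,0.651,1.442,-0.640,-0.003,-0.137,0.505,-1.433,-0.879
15,-0.008,0.643,1.000,-0.238,-0.001,-0.145,0.503,-1.099,-0.819
16,0.009,0.640,0.703,-0.059,0.001,-0.152,0.502,-0.835,-0.755
17,0.021,0.640,0.493,0.016,0.001,-0.157,0.500,-0.626,-0.696
18,0.029,0.640,0.342,0.044,0.002,-0.160,0.499,-0.458,-0.646
19,0.035,0.641,0.230,0.051,0.002,-0.163,0.498,-0.325,-0.604
20,0.038,0.642,0.146,0.050,0.003,-0.164,0.498,-0.218,-0.570
21,0.041,0.643,0.084,0.045,0.003,-0.166,0.497,-0.132,-0.542
22,0.042,0.644,0.038,0.039,0.003,-0.166,0.497,-0.063,-0.520
23,0.042,0.645,0.006,0.031,0.003,-0.167,0.497,-0.010,-0.502
24,0.042,0.645,-0.012,0.015,0.003,-0.167,0.497,0.027,-0.488
25,0.042,0.646,-0.021,0.002,0.003,-0.167,0.497,0.053,-0.478
26,0.041,0.646,-0.028,-0.006,0.003,-0.166,0.497,0.073,-0.470
27,0.041,0.645,-0.032,-0.011,0.003,-0.166,0.497,0.089,-0.464
28,0.040,0.645,-0.035,-0.013,0.003,-0.166,0.497,0.101,-0.460
29,0.040,0.645,-0.036,-0.015,0.003,-0.165,0.497,0.111,-0.456
30,0.039,0.645,-0.037,-0.015,0.003,-0.165,0.497,0.119,-0.453
31,0.038,0.644,-0.036,-0.015,0.003,-0.165,0.497,0.126,-0.451
32,0.037,0.644,-0.035,-0.015,0.003,-0.164,0.497,0.131,-0.449
33,0.037,0.644,-0.034,-0.014,0.003,-0.164,0.498,0.135,-0.447
34,0.036,0.643,-0.032,-0.013,0.003,-0.164,0.498,-4.581,-2.633
35,0.031,0.633,-0.475,-0.967,0.002,-0.160,0.500,1.486,0.154
36,0.022,0.619,-0.414,-0.466,0.002,-0.153,0.503,1.228,0.008
37,0.015,0.612,-0.322,-0.220,0.001,-0.149,0.505,1.019,-0.091
38,0.009,0.609,-0.229,-0.098,0.001,-0.146,0.506,0.850,-0.162
39,0.005,0.608,-0.148,-0.034,0.000,-0.144,0.507,0.714,-0.215
40,0.003,0.608,-0.083,-0.001,0.000,-0.143,0.507,0.604,-0.256
41,0.002,0.608,-0.032,0.018,0.000,-0.142,0.507,0.516,-0.288
42,0.002,0.608,0.003,0.035,0.000,-0.142,0.507,0.449,-0.313
43,0.002,0.609,0.021,0.054,0.000,-0.143,0.507,0.402,-0.332
44,0.002,0.610,0.033,0.067,0.000,-0.143,0.507,0.366,-0.347
45,0.003,0.612,0.042,0.073,0.000,-0.144,0.507,0.338,-0.359
46,0.004,0.613,0.047,0.075,0.000,-0.144,0.506,,
# final ang (rad): 0.004 0.613


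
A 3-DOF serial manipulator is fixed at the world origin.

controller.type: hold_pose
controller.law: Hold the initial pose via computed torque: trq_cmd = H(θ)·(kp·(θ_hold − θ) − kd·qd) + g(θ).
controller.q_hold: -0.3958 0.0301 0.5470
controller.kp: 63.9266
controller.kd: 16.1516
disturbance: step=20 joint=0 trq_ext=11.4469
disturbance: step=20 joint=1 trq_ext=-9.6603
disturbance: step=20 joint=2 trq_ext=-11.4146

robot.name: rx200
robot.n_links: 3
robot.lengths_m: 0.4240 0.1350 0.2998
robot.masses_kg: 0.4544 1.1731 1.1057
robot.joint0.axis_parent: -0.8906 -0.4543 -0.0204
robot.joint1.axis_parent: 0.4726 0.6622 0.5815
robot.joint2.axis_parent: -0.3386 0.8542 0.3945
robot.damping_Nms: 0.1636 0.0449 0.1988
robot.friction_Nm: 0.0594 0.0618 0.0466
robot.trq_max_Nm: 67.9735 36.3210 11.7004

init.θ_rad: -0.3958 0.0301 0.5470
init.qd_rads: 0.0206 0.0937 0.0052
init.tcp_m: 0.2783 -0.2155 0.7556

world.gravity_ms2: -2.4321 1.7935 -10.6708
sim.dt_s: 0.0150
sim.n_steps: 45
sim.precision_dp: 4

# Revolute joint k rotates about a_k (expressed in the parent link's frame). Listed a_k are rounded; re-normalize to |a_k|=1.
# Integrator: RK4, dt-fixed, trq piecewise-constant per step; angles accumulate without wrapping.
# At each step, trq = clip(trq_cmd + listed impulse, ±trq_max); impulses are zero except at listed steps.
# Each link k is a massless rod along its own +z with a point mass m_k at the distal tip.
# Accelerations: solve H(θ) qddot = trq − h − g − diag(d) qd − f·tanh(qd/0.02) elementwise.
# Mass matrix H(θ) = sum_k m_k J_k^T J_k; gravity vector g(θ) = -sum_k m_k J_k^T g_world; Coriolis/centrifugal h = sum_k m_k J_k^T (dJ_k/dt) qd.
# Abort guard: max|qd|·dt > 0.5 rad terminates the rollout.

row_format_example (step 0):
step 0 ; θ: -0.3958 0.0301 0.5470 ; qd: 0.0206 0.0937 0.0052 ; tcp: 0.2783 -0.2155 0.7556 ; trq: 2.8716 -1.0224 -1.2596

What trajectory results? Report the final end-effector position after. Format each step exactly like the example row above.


step 1 ; θ: -0.3957 0.0308 0.5473 ; qd: 0.0051 0.0244 0.0236 ; tcp: 0.2784 -0.2154 0.7555 ; trq: 2.8829 -1.0017 -1.2367
step 2 ; θ: -0.3956 0.0309 0.5477 ; qd: 0.0046 0.0212 0.0092 ; tcp: 0.2785 -0.2154 0.7555 ; trq: 2.8869 -0.9915 -1.2183
step 3 ; θ: -0.3956 0.0309 0.5480 ; qd: 0.0034 0.0154 0.0033 ; tcp: 0.2786 -0.2153 0.7554 ; trq: 2.8898 -0.9851 -1.2080
step 4 ; θ: -0.3957 0.0308 0.5482 ; qd: 0.0028 0.0123 -0.0009 ; tcp: 0.2786 -0.2153 0.7554 ; trq: 2.8917 -0.9808 -1.2012
step 5 ; θ: -0.3957 0.0307 0.5483 ; qd: 0.0024 0.0103 -0.0036 ; tcp: 0.2786 -0.2153 0.7554 ; trq: 2.8931 -0.9778 -1.1966
step 6 ; θ: -0.3957 0.0306 0.5484 ; qd: 0.0021 0.0087 -0.0053 ; tcp: 0.2786 -0.2153 0.7554 ; trq: 2.8940 -0.9756 -1.1936
step 7 ; θ: -0.3957 0.0304 0.5485 ; qd: 0.0018 0.0073 -0.0060 ; tcp: 0.2786 -0.2152 0.7554 ; trq: 2.8947 -0.9740 -1.1917
step 8 ; θ: -0.3958 0.0303 0.5486 ; qd: 0.0015 0.0059 -0.0061 ; tcp: 0.2786 -0.2152 0.7554 ; trq: 2.8951 -0.9726 -1.1904
step 9 ; θ: -0.3958 0.0301 0.5486 ; qd: 0.0011 0.0044 -0.0058 ; tcp: 0.2786 -0.2152 0.7554 ; trq: 2.8953 -0.9714 -1.1897
step 10 ; θ: -0.3959 0.0299 0.5487 ; qd: 0.0009 0.0031 -0.0054 ; tcp: 0.2786 -0.2152 0.7554 ; trq: 2.8953 -0.9703 -1.1892
step 11 ; θ: -0.3959 0.0297 0.5488 ; qd: 0.0008 0.0027 -0.0054 ; tcp: 0.2785 -0.2152 0.7554 ; trq: 2.8952 -0.9694 -1.1888
step 12 ; θ: -0.3959 0.0295 0.5488 ; qd: 0.0008 0.0029 -0.0056 ; tcp: 0.2785 -0.2152 0.7554 ; trq: 2.8950 -0.9687 -1.1885
step 13 ; θ: -0.3960 0.0293 0.5489 ; qd: 0.0008 0.0029 -0.0056 ; tcp: 0.2785 -0.2152 0.7554 ; trq: 2.8950 -0.9680 -1.1883
step 14 ; θ: -0.3960 0.0292 0.5490 ; qd: 0.0009 0.0030 -0.0056 ; tcp: 0.2785 -0.2153 0.7554 ; trq: 2.8949 -0.9674 -1.1882
step 15 ; θ: -0.3961 0.0290 0.5490 ; qd: 0.0009 0.0031 -0.0056 ; tcp: 0.2785 -0.2153 0.7554 ; trq: 2.8949 -0.9668 -1.1882
step 16 ; θ: -0.3961 0.0288 0.5491 ; qd: 0.0009 0.0032 -0.0055 ; tcp: 0.2785 -0.2153 0.7554 ; trq: 2.8949 -0.9662 -1.1881
step 17 ; θ: -0.3961 0.0286 0.5492 ; qd: 0.0009 0.0033 -0.0055 ; tcp: 0.2785 -0.2153 0.7554 ; trq: 2.8950 -0.9657 -1.1881
step 18 ; θ: -0.3962 0.0284 0.5492 ; qd: 0.0010 0.0034 -0.0055 ; tcp: 0.2785 -0.2153 0.7555 ; trq: 2.8950 -0.9651 -1.1881
step 19 ; θ: -0.3962 0.0282 0.5493 ; qd: 0.0010 0.0035 -0.0055 ; tcp: 0.2784 -0.2153 0.7555 ; trq: 2.8951 -0.9646 -1.1881
step 20 ; θ: -0.3962 0.0281 0.5494 ; qd: 0.0010 0.0037 -0.0054 ; tcp: 0.2784 -0.2153 0.7555 ; trq: 14.3421 -10.6244 -11.7004
step 21 ; θ: -0.3975 0.0156 0.5417 ; qd: -0.1704 -1.6574 -1.0227 ; tcp: 0.2749 -0.2166 0.7575 ; trq: 0.0075 1.4588 1.4396
step 22 ; θ: -0.3997 -0.0055 0.5280 ; qd: -0.1177 -1.1616 -0.7944 ; tcp: 0.2689 -0.2188 0.7610 ; trq: 0.4970 1.0312 0.9633
step 23 ; θ: -0.4011 -0.0201 0.5176 ; qd: -0.0766 -0.7892 -0.5934 ; tcp: 0.2644 -0.2204 0.7634 ; trq: 0.9029 0.6814 0.5644
step 24 ; θ: -0.4020 -0.0297 0.5099 ; qd: -0.0437 -0.5023 -0.4271 ; tcp: 0.2612 -0.2215 0.7651 ; trq: 1.2442 0.3925 0.2339
step 25 ; θ: -0.4025 -0.0356 0.5045 ; qd: -0.0176 -0.2795 -0.2938 ; tcp: 0.2591 -0.2222 0.7663 ; trq: 1.5345 0.1520 -0.0381
step 26 ; θ: -0.4026 -0.0385 0.5009 ; qd: 0.0010 -0.1130 -0.1859 ; tcp: 0.2578 -0.2226 0.7669 ; trq: 1.7885 -0.0493 -0.2607
step 27 ; θ: -0.4025 -0.0393 0.4988 ; qd: 0.0084 -0.0129 -0.0876 ; tcp: 0.2572 -0.2228 0.7673 ; trq: 2.0134 -0.2148 -0.4423
step 28 ; θ: -0.4024 -0.0391 0.4981 ; qd: 0.0020 0.0111 0.0133 ; tcp: 0.2571 -0.2229 0.7674 ; trq: 2.2018 -0.3414 -0.5882
step 29 ; θ: -0.4024 -0.0387 0.4987 ; qd: -0.0003 0.0392 0.0673 ; tcp: 0.2573 -0.2228 0.7673 ; trq: 2.3549 -0.4342 -0.6853
step 30 ; θ: -0.4024 -0.0380 0.5000 ; qd: -0.0024 0.0575 0.1067 ; tcp: 0.2577 -0.2227 0.7670 ; trq: 2.4797 -0.5086 -0.7629
step 31 ; θ: -0.4024 -0.0370 0.5018 ; qd: -0.0031 0.0749 0.1320 ; tcp: 0.2583 -0.2225 0.7667 ; trq: 2.5814 -0.5701 -0.8260
step 32 ; θ: -0.4025 -0.0358 0.5039 ; qd: -0.0030 0.0895 0.1475 ; tcp: 0.2589 -0.2223 0.7664 ; trq: 2.6646 -0.6210 -0.8774
step 33 ; θ: -0.4025 -0.0343 0.5062 ; qd: -0.0026 0.1005 0.1562 ; tcp: 0.2597 -0.2220 0.7659 ; trq: 2.7323 -0.6631 -0.9194
step 34 ; θ: -0.4025 -0.0328 0.5086 ; qd: -0.0023 0.1078 0.1603 ; tcp: 0.2605 -0.2218 0.7655 ; trq: 2.7873 -0.6977 -0.9538
step 35 ; θ: -0.4026 -0.0311 0.5110 ; qd: -0.0020 0.1117 0.1612 ; tcp: 0.2613 -0.2216 0.7650 ; trq: 2.8314 -0.7262 -0.9820
step 36 ; θ: -0.4026 -0.0295 0.5134 ; qd: -0.0018 0.1127 0.1597 ; tcp: 0.2621 -0.2213 0.7646 ; trq: 2.8665 -0.7495 -1.0052
step 37 ; θ: -0.4026 -0.0278 0.5158 ; qd: -0.0018 0.1113 0.1566 ; tcp: 0.2629 -0.2211 0.7641 ; trq: 2.8940 -0.7684 -1.0244
step 38 ; θ: -0.4027 -0.0261 0.5181 ; qd: -0.0018 0.1082 0.1524 ; tcp: 0.2637 -0.2208 0.7636 ; trq: 2.9151 -0.7839 -1.0402
step 39 ; θ: -0.4027 -0.0246 0.5203 ; qd: -0.0019 0.1038 0.1474 ; tcp: 0.2645 -0.2206 0.7632 ; trq: 2.9310 -0.7963 -1.0534
step 40 ; θ: -0.4027 -0.0230 0.5225 ; qd: -0.0020 0.0984 0.1419 ; tcp: 0.2652 -0.2204 0.7628 ; trq: 2.9425 -0.8063 -1.0644
step 41 ; θ: -0.4027 -0.0216 0.5246 ; qd: -0.0022 0.0923 0.1362 ; tcp: 0.2659 -0.2201 0.7624 ; trq: 2.9506 -0.8142 -1.0736
step 42 ; θ: -0.4028 -0.0203 0.5266 ; qd: -0.0023 0.0858 0.1303 ; tcp: 0.2666 -0.2199 0.7620 ; trq: 2.9558 -0.8204 -1.0814
step 43 ; θ: -0.4028 -0.0190 0.5285 ; qd: -0.0025 0.0792 0.1244 ; tcp: 0.2672 -0.2197 0.7616 ; trq: 2.9588 -0.8253 -1.0879
step 44 ; θ: -0.4029 -0.0179 0.5303 ; qd: -0.0027 0.0725 0.1185 ; tcp: 0.2678 -0.2195 0.7613 ; trq: 2.9600 -0.8291 -1.0935
step 45 ; θ: -0.4029 -0.0169 0.5320 ; qd: -0.0029 0.0659 0.1127 ; tcp: 0.2683 -0.2193 0.7609
final tcp position (m): 0.2683 -0.2193 0.7609
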